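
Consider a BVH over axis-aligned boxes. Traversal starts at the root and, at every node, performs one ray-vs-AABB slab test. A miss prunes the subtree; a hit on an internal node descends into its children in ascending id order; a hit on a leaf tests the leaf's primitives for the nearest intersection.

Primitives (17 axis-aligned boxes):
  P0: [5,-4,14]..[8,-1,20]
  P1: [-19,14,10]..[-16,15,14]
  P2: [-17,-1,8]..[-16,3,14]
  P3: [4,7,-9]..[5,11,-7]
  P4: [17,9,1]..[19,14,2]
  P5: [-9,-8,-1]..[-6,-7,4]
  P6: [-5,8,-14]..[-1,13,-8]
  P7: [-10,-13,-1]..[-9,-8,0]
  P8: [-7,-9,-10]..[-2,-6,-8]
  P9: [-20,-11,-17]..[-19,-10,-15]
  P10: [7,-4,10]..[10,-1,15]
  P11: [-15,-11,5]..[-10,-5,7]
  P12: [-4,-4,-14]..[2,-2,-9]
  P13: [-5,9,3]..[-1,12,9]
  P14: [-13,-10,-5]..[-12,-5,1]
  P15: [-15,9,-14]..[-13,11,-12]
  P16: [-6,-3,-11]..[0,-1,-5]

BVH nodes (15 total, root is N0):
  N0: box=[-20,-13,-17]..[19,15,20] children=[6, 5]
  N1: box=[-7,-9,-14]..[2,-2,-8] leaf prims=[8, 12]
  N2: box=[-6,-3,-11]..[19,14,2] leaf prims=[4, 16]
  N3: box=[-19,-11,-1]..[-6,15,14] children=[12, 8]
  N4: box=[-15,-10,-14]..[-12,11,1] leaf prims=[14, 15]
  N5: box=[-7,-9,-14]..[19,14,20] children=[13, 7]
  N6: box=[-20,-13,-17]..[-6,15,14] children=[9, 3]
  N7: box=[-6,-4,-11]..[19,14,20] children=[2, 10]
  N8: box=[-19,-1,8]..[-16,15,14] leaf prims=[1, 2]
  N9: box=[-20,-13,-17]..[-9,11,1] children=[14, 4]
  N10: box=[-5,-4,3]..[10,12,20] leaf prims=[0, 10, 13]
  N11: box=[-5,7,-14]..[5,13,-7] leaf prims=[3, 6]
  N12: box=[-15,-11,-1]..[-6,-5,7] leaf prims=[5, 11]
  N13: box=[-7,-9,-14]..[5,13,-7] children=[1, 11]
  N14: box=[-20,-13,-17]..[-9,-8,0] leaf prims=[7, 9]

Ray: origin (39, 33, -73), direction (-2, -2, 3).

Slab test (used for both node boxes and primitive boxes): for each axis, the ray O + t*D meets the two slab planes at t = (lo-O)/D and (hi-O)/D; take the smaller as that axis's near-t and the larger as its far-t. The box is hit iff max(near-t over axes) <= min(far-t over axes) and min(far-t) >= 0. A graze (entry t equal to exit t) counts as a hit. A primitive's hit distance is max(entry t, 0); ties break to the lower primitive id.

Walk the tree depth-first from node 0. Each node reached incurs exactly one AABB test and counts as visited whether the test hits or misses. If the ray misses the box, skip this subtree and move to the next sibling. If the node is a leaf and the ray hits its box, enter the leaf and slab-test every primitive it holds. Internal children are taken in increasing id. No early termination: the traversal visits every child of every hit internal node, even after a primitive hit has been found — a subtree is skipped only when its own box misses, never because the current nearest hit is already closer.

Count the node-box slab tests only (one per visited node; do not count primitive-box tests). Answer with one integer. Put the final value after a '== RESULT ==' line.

Traverse from the root:
N0 x:[10,59/2] y:[9,23] z:[56/3,31] -> hit [56/3,23], descend [5, 6]
  N5 x:[10,23] y:[19/2,21] z:[59/3,31] -> hit [59/3,21], descend [7, 13]
    N7 x:[10,45/2] y:[19/2,37/2] z:[62/3,31] -> miss, prune
    N13 x:[17,23] y:[10,21] z:[59/3,22] -> hit [59/3,21], descend [1, 11]
      N1 x:[37/2,23] y:[35/2,21] z:[59/3,65/3] -> hit [59/3,21] leaf, test {P8@t=21, P12(miss)}
      N11 x:[17,22] y:[10,13] z:[59/3,22] -> miss, prune
  N6 x:[45/2,59/2] y:[9,23] z:[56/3,29] -> hit [45/2,23], descend [3, 9]
    N3 x:[45/2,29] y:[9,22] z:[24,29] -> miss, prune
    N9 x:[24,59/2] y:[11,23] z:[56/3,74/3] -> miss, prune

9 AABB tests over nodes [0, 5, 7, 13, 1, 11, 6, 3, 9]; 1 leaf entered; closest P8.

== RESULT ==
9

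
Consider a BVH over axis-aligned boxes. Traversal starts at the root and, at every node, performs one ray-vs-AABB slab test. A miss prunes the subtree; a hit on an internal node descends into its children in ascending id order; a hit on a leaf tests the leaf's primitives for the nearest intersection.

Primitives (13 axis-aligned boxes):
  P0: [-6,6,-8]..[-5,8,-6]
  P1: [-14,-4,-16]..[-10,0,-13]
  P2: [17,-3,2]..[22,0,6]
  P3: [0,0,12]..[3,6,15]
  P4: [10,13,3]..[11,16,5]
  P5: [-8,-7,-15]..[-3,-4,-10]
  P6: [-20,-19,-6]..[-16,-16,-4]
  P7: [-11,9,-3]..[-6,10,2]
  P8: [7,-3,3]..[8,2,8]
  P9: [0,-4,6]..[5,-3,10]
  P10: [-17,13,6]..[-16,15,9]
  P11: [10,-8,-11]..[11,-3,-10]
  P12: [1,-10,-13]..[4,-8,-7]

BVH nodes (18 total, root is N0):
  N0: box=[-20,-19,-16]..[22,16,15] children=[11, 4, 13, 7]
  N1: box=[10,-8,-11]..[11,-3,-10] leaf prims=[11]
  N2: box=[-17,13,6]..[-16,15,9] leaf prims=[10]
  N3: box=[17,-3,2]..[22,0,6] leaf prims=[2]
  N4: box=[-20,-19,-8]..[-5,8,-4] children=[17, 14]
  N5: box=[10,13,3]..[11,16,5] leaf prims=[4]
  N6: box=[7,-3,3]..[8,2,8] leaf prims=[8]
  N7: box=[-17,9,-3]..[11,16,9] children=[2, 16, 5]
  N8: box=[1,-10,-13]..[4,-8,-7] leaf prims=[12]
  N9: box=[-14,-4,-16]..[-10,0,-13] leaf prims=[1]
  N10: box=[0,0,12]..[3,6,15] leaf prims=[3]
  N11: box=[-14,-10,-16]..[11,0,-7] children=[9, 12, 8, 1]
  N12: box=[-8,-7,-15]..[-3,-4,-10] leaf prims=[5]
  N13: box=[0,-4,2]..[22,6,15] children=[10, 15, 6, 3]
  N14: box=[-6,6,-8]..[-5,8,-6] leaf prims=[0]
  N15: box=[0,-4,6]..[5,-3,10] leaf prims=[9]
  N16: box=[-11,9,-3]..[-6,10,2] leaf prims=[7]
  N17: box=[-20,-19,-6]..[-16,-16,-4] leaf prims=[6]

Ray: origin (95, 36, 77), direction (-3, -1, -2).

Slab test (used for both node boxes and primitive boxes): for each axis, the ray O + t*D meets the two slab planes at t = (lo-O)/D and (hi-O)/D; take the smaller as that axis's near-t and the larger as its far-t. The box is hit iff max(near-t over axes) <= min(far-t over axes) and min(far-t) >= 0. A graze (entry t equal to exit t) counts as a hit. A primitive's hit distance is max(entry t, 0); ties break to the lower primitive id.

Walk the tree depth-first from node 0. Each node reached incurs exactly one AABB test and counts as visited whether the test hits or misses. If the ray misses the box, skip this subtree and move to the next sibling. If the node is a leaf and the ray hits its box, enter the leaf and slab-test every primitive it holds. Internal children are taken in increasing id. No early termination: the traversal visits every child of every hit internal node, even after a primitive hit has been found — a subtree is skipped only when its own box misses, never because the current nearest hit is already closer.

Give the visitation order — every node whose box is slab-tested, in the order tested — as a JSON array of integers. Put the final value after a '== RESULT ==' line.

Trace the traversal:
N0 x:[73/3,115/3] y:[20,55] z:[31,93/2] -> hit [31,115/3], descend [4, 7, 11, 13]
  N4 x:[100/3,115/3] y:[28,55] z:[81/2,85/2] -> miss, prune
  N7 x:[28,112/3] y:[20,27] z:[34,40] -> miss, prune
  N11 x:[28,109/3] y:[36,46] z:[42,93/2] -> miss, prune
  N13 x:[73/3,95/3] y:[30,40] z:[31,75/2] -> hit [31,95/3], descend [3, 6, 10, 15]
    N3 x:[73/3,26] y:[36,39] z:[71/2,75/2] -> miss, prune
    N6 x:[29,88/3] y:[34,39] z:[69/2,37] -> miss, prune
    N10 x:[92/3,95/3] y:[30,36] z:[31,65/2] -> hit [31,95/3] leaf, test {P3@t=31}
    N15 x:[30,95/3] y:[39,40] z:[67/2,71/2] -> miss, prune

Visited [0, 4, 7, 11, 13, 3, 6, 10, 15]. Tests: 9 box, 1 leaf. Nearest: P3.

== RESULT ==
[0, 4, 7, 11, 13, 3, 6, 10, 15]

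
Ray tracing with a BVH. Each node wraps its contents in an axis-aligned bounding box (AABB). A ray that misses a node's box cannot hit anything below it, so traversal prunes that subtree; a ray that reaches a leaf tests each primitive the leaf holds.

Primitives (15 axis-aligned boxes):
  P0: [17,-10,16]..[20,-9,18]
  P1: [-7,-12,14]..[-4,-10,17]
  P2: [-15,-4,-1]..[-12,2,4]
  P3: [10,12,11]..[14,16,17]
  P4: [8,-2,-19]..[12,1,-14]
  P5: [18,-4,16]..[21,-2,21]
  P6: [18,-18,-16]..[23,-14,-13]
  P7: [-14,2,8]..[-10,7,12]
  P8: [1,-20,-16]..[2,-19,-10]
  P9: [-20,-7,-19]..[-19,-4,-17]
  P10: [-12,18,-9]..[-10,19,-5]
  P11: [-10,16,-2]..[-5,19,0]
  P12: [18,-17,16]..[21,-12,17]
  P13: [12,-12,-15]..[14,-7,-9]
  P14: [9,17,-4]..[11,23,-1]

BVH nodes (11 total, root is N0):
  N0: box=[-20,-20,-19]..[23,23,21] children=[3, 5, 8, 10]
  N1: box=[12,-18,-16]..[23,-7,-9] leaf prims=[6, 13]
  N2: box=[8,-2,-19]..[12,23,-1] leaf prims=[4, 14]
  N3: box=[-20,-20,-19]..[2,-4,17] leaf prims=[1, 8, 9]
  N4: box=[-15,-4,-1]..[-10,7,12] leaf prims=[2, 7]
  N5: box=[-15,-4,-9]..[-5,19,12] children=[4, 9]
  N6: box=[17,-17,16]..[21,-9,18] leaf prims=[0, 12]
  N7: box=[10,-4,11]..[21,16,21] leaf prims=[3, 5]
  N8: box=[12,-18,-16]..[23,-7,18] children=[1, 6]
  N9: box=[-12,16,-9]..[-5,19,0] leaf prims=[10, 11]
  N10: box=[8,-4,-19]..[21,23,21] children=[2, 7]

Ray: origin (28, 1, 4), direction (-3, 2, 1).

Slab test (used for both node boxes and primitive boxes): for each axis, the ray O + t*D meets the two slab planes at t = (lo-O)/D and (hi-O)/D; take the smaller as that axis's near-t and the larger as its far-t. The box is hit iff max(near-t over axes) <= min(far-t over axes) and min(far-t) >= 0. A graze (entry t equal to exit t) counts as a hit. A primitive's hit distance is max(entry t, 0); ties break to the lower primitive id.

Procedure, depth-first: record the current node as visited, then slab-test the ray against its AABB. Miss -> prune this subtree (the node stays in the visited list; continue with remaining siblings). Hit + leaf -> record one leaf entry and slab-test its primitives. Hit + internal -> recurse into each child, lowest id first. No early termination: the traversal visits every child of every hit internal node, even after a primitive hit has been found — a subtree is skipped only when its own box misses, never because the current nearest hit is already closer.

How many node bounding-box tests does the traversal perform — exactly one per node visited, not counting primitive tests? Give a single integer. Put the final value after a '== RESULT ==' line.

Traverse from the root:
N0 x:[5/3,16] y:[-21/2,11] z:[-23,17] -> hit [5/3,11], descend [3, 5, 8, 10]
  N3 x:[26/3,16] y:[-21/2,-5/2] z:[-23,13] -> miss, prune
  N5 x:[11,43/3] y:[-5/2,9] z:[-13,8] -> miss, prune
  N8 x:[5/3,16/3] y:[-19/2,-4] z:[-20,14] -> miss, prune
  N10 x:[7/3,20/3] y:[-5/2,11] z:[-23,17] -> hit [7/3,20/3], descend [2, 7]
    N2 x:[16/3,20/3] y:[-3/2,11] z:[-23,-5] -> miss, prune
    N7 x:[7/3,6] y:[-5/2,15/2] z:[7,17] -> miss, prune

Visited [0, 3, 5, 8, 10, 2, 7]. Tests: 7 box, 0 leaf. Nearest: miss.

== RESULT ==
7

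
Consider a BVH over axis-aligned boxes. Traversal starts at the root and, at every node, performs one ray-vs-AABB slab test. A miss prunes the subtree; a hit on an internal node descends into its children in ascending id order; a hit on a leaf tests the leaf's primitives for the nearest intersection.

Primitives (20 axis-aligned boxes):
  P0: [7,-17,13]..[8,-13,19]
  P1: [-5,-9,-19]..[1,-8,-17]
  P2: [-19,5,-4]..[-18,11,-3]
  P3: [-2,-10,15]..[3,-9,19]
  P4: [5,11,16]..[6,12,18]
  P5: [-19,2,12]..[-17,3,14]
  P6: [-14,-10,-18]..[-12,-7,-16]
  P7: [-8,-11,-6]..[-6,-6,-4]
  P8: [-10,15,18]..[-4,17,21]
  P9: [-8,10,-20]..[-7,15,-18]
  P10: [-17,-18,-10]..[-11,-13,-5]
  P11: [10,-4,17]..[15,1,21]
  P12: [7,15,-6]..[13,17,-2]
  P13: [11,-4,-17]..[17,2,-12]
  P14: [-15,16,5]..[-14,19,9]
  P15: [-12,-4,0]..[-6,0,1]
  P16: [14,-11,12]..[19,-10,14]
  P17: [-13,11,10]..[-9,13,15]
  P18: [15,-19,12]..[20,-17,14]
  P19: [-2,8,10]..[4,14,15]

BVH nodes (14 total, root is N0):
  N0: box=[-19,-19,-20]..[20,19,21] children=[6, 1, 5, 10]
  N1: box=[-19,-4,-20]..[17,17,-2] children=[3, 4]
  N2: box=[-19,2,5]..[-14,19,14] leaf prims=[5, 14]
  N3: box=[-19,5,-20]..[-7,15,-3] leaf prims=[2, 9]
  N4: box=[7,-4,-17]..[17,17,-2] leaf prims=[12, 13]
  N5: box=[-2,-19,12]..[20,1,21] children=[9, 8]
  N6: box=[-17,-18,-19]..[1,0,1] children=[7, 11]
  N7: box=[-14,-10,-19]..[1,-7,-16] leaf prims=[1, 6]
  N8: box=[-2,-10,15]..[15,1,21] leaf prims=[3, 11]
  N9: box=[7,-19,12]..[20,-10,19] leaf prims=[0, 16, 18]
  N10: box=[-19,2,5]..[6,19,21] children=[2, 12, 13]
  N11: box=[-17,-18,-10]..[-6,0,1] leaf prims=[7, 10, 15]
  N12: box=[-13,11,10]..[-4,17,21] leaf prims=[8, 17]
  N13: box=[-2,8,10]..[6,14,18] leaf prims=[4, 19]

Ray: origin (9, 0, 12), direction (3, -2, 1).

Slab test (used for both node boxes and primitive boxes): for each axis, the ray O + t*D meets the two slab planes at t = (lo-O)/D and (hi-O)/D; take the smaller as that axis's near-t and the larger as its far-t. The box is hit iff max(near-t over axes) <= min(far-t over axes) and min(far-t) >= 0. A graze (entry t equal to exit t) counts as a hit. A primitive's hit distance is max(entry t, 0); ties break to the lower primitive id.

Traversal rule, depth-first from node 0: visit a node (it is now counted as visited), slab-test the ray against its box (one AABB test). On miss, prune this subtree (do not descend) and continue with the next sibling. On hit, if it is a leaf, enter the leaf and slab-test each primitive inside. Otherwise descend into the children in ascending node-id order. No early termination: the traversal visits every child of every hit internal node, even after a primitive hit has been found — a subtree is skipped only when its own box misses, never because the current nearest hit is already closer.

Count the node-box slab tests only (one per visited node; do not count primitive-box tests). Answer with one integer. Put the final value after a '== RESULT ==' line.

Walk:
N0 x:[-28/3,11/3] y:[-19/2,19/2] z:[-32,9] -> hit [-28/3,11/3], descend [1, 5, 6, 10]
  N1 x:[-28/3,8/3] y:[-17/2,2] z:[-32,-14] -> miss, prune
  N5 x:[-11/3,11/3] y:[-1/2,19/2] z:[0,9] -> hit [0,11/3], descend [8, 9]
    N8 x:[-11/3,2] y:[-1/2,5] z:[3,9] -> miss, prune
    N9 x:[-2/3,11/3] y:[5,19/2] z:[0,7] -> miss, prune
  N6 x:[-26/3,-8/3] y:[0,9] z:[-31,-11] -> miss, prune
  N10 x:[-28/3,-1] y:[-19/2,-1] z:[-7,9] -> miss, prune

order=[0, 1, 5, 8, 9, 6, 10]  |boxes|=7  |leaves|=0  hit=miss

== RESULT ==
7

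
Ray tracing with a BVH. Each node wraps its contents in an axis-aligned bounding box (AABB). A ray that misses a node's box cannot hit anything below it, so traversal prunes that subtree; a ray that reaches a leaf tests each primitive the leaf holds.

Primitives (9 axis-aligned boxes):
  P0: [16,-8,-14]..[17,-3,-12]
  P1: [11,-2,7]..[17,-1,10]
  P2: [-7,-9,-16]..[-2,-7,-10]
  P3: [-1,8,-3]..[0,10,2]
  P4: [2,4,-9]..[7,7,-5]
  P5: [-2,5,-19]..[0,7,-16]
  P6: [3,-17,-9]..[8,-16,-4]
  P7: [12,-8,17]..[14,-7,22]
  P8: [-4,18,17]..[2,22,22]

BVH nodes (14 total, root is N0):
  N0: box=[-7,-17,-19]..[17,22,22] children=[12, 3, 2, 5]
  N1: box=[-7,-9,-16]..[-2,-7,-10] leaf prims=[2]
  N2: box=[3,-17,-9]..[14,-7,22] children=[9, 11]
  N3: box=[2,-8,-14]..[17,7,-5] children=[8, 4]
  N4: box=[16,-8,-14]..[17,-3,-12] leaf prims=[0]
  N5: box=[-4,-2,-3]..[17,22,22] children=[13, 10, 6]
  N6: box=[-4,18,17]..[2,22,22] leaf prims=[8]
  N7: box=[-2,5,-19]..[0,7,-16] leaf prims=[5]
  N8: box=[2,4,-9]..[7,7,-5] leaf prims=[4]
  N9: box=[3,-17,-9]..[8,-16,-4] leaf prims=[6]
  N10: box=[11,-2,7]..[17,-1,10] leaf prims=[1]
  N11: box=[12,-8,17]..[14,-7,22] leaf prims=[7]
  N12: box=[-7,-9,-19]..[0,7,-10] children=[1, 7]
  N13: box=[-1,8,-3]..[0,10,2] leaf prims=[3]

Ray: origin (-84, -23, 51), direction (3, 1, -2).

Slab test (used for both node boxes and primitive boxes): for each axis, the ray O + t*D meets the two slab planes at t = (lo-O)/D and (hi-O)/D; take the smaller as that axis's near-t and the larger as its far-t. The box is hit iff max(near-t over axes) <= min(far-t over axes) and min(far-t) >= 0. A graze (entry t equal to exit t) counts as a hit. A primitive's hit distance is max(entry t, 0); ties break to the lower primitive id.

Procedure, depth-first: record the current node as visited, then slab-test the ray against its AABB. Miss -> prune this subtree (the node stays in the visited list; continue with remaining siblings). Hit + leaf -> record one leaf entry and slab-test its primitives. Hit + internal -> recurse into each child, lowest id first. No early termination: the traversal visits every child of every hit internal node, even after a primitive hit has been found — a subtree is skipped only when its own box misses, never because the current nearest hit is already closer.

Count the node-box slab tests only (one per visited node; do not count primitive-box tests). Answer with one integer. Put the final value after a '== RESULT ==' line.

Walk:
N0 x:[77/3,101/3] y:[6,45] z:[29/2,35] -> hit [77/3,101/3], descend [2, 3, 5, 12]
  N2 x:[29,98/3] y:[6,16] z:[29/2,30] -> miss, prune
  N3 x:[86/3,101/3] y:[15,30] z:[28,65/2] -> hit [86/3,30], descend [4, 8]
    N4 x:[100/3,101/3] y:[15,20] z:[63/2,65/2] -> miss, prune
    N8 x:[86/3,91/3] y:[27,30] z:[28,30] -> hit [86/3,30] leaf, test {P4@t=86/3}
  N5 x:[80/3,101/3] y:[21,45] z:[29/2,27] -> hit [80/3,27], descend [6, 10, 13]
    N6 x:[80/3,86/3] y:[41,45] z:[29/2,17] -> miss, prune
    N10 x:[95/3,101/3] y:[21,22] z:[41/2,22] -> miss, prune
    N13 x:[83/3,28] y:[31,33] z:[49/2,27] -> miss, prune
  N12 x:[77/3,28] y:[14,30] z:[61/2,35] -> miss, prune

Summary -> nodes [0, 2, 3, 4, 8, 5, 6, 10, 13, 12]; box-tests=10; leaf-entries=1; first=P4

== RESULT ==
10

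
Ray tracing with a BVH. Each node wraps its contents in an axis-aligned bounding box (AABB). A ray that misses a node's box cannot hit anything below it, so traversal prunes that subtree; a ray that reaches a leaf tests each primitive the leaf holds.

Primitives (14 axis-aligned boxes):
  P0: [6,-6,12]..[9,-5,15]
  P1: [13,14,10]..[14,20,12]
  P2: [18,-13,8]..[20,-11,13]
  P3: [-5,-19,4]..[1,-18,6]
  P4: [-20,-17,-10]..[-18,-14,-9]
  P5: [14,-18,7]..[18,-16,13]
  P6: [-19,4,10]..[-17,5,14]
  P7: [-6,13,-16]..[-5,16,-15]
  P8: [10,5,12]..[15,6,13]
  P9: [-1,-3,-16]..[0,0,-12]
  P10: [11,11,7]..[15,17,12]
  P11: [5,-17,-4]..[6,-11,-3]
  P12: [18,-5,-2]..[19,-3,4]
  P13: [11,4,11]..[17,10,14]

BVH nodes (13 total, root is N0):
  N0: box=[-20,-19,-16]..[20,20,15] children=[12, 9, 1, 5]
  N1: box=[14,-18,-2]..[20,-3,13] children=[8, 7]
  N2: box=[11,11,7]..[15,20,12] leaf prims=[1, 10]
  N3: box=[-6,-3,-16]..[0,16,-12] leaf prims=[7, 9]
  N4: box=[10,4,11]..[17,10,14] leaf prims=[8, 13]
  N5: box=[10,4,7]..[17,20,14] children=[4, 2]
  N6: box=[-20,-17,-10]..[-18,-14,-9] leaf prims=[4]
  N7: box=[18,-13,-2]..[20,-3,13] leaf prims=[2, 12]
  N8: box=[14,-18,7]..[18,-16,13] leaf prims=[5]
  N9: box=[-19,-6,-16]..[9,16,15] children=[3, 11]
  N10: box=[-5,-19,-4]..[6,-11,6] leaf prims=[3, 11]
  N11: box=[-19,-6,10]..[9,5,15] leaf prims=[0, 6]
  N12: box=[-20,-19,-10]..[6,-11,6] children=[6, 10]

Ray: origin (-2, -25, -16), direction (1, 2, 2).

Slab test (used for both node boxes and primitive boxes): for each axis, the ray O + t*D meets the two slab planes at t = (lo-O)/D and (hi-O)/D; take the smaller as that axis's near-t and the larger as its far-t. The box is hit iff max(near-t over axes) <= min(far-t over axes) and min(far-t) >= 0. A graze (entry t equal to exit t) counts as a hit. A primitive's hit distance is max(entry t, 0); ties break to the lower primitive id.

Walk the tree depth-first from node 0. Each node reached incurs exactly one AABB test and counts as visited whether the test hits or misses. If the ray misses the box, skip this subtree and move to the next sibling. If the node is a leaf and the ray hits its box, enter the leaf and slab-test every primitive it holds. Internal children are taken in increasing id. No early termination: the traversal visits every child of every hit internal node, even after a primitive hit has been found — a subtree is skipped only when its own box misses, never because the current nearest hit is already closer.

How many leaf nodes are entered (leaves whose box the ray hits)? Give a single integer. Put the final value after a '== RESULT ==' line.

Trace the traversal:
N0 x:[-18,22] y:[3,45/2] z:[0,31/2] -> hit [3,31/2], descend [1, 5, 9, 12]
  N1 x:[16,22] y:[7/2,11] z:[7,29/2] -> miss, prune
  N5 x:[12,19] y:[29/2,45/2] z:[23/2,15] -> hit [29/2,15], descend [2, 4]
    N2 x:[13,17] y:[18,45/2] z:[23/2,14] -> miss, prune
    N4 x:[12,19] y:[29/2,35/2] z:[27/2,15] -> hit [29/2,15] leaf, test {P8(miss), P13@t=29/2}
  N9 x:[-17,11] y:[19/2,41/2] z:[0,31/2] -> hit [19/2,11], descend [3, 11]
    N3 x:[-4,2] y:[11,41/2] z:[0,2] -> miss, prune
    N11 x:[-17,11] y:[19/2,15] z:[13,31/2] -> miss, prune
  N12 x:[-18,8] y:[3,7] z:[3,11] -> hit [3,7], descend [6, 10]
    N6 x:[-18,-16] y:[4,11/2] z:[3,7/2] -> miss, prune
    N10 x:[-3,8] y:[3,7] z:[6,11] -> hit [6,7] leaf, test {P3(miss), P11(miss)}

11 AABB tests over nodes [0, 1, 5, 2, 4, 9, 3, 11, 12, 6, 10]; 2 leaves entered; closest P13.

== RESULT ==
2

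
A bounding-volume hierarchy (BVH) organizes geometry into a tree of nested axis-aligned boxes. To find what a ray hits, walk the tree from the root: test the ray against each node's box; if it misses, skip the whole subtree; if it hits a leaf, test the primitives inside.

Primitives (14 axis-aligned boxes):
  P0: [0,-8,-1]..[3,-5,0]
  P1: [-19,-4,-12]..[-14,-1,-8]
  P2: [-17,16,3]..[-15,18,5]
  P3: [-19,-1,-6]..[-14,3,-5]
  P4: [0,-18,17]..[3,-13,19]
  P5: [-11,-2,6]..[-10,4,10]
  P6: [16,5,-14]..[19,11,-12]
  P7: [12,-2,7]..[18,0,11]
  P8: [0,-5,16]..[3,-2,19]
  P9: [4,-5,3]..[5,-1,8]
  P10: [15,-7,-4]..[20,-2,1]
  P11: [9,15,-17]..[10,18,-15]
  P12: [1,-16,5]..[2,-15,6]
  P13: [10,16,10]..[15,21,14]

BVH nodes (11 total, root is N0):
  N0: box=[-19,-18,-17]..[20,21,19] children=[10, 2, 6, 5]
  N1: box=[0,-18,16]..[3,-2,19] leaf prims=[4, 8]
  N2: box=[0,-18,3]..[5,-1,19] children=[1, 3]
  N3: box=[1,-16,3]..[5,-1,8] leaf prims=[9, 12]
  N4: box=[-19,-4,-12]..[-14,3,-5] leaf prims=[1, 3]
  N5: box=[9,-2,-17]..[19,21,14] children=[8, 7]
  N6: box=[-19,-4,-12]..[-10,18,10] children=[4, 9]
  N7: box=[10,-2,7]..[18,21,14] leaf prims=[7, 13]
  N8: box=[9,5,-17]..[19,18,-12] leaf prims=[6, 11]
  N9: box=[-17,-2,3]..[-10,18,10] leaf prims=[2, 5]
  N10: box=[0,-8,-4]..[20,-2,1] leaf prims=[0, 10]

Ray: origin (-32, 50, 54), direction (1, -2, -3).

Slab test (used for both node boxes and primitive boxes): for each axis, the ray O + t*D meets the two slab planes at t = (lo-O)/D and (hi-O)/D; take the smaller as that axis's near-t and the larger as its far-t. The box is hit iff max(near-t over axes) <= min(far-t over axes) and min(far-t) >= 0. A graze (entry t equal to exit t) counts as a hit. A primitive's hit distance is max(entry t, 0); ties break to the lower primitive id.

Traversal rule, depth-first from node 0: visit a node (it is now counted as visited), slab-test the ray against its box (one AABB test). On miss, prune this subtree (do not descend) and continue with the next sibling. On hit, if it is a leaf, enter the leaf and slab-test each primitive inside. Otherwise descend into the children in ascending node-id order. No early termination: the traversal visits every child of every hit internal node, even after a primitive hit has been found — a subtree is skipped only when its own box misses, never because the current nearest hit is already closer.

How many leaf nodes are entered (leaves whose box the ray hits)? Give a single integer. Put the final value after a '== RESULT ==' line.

Traverse from the root:
N0 x:[13,52] y:[29/2,34] z:[35/3,71/3] -> hit [29/2,71/3], descend [2, 5, 6, 10]
  N2 x:[32,37] y:[51/2,34] z:[35/3,17] -> miss, prune
  N5 x:[41,51] y:[29/2,26] z:[40/3,71/3] -> miss, prune
  N6 x:[13,22] y:[16,27] z:[44/3,22] -> hit [16,22], descend [4, 9]
    N4 x:[13,18] y:[47/2,27] z:[59/3,22] -> miss, prune
    N9 x:[15,22] y:[16,26] z:[44/3,17] -> hit [16,17] leaf, test {P2@t=49/3, P5(miss)}
  N10 x:[32,52] y:[26,29] z:[53/3,58/3] -> miss, prune

Visited [0, 2, 5, 6, 4, 9, 10]. Tests: 7 box, 1 leaf. Nearest: P2.

== RESULT ==
1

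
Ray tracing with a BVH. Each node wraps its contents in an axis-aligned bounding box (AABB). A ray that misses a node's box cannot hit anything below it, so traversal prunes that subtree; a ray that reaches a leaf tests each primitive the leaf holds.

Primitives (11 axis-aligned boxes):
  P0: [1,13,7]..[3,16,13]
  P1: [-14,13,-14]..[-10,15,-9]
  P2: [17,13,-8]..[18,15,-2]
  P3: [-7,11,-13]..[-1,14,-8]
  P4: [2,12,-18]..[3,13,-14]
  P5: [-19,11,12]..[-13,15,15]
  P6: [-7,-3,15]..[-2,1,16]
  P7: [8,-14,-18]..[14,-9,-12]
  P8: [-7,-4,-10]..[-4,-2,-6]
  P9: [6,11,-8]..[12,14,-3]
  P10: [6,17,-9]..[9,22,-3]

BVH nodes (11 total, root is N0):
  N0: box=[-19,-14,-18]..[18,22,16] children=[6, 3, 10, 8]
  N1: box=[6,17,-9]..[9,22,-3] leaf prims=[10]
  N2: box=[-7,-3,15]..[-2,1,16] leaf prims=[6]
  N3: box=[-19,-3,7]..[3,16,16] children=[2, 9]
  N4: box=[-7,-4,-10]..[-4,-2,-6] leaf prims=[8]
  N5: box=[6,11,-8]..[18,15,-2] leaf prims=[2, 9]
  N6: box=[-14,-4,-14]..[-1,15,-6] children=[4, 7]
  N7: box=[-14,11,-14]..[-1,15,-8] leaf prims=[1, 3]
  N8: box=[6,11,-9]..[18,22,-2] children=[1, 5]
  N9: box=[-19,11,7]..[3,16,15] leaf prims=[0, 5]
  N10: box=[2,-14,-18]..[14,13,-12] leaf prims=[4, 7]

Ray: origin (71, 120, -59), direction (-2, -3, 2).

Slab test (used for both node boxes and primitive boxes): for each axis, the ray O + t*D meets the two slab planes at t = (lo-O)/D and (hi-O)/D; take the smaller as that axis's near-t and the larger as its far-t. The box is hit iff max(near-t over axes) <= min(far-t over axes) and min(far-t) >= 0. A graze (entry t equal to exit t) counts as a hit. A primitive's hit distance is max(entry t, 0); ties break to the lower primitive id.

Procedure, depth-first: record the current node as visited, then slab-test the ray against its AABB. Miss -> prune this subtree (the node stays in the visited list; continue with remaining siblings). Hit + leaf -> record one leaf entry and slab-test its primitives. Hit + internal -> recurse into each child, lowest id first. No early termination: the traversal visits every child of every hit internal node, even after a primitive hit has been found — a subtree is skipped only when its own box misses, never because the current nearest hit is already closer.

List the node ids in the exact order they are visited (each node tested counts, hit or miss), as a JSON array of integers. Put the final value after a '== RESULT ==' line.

Walk:
N0 x:[53/2,45] y:[98/3,134/3] z:[41/2,75/2] -> hit [98/3,75/2], descend [3, 6, 8, 10]
  N3 x:[34,45] y:[104/3,41] z:[33,75/2] -> hit [104/3,75/2], descend [2, 9]
    N2 x:[73/2,39] y:[119/3,41] z:[37,75/2] -> miss, prune
    N9 x:[34,45] y:[104/3,109/3] z:[33,37] -> hit [104/3,109/3] leaf, test {P0@t=104/3, P5(miss)}
  N6 x:[36,85/2] y:[35,124/3] z:[45/2,53/2] -> miss, prune
  N8 x:[53/2,65/2] y:[98/3,109/3] z:[25,57/2] -> miss, prune
  N10 x:[57/2,69/2] y:[107/3,134/3] z:[41/2,47/2] -> miss, prune

order=[0, 3, 2, 9, 6, 8, 10]  |boxes|=7  |leaves|=1  hit=P0

== RESULT ==
[0, 3, 2, 9, 6, 8, 10]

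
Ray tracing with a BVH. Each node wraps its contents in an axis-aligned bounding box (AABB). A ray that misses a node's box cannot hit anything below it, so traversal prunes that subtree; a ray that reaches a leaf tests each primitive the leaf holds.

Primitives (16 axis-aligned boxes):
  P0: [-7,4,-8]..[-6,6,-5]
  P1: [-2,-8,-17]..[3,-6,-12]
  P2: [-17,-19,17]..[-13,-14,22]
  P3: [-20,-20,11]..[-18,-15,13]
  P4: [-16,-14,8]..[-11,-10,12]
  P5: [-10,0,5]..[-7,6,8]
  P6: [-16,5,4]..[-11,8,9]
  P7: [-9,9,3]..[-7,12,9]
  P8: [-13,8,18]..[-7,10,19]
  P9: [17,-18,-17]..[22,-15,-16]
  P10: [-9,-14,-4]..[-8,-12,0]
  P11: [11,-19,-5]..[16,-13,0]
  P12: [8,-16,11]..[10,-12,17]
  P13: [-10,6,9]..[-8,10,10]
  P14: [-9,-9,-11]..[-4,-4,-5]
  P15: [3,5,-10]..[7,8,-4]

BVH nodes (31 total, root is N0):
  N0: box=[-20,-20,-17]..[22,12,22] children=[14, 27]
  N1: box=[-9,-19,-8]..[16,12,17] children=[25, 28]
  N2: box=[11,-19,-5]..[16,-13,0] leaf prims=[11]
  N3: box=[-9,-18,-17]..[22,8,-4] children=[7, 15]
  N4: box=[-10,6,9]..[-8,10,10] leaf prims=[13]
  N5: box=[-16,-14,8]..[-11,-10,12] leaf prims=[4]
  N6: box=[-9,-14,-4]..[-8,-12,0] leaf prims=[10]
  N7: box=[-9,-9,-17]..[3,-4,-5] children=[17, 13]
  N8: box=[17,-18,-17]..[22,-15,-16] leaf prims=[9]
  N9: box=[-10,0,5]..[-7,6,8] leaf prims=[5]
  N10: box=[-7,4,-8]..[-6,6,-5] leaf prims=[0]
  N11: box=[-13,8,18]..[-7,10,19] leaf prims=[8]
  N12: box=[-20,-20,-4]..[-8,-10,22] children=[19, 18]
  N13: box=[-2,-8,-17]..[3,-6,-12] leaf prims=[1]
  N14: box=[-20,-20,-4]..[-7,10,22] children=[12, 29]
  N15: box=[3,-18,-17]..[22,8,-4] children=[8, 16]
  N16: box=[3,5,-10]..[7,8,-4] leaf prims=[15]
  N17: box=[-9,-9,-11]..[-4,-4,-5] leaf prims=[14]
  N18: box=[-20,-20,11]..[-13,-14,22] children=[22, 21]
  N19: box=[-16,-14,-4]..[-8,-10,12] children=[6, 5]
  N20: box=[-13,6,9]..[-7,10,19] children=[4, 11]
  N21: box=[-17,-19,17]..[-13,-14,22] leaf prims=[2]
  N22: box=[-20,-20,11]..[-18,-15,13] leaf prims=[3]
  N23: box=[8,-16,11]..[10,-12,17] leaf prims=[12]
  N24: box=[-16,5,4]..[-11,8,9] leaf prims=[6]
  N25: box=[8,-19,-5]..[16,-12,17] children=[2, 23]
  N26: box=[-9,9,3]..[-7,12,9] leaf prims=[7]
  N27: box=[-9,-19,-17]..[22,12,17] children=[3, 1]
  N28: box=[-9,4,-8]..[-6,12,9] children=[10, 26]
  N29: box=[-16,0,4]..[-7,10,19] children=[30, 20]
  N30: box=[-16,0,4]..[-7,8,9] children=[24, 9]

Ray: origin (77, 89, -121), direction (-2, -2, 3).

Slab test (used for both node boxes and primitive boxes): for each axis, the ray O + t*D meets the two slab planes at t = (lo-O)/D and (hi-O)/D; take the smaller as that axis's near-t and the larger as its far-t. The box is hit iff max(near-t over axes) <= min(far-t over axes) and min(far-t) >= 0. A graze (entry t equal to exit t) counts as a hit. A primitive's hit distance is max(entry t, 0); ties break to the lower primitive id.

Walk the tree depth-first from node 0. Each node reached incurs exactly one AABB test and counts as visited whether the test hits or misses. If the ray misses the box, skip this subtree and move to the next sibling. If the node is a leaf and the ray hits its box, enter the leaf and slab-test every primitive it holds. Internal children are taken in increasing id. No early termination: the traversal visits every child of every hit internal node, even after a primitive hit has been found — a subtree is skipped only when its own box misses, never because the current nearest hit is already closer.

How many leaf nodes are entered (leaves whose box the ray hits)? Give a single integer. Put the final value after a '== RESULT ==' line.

Walk:
N0 x:[55/2,97/2] y:[77/2,109/2] z:[104/3,143/3] -> hit [77/2,143/3], descend [14, 27]
  N14 x:[42,97/2] y:[79/2,109/2] z:[39,143/3] -> hit [42,143/3], descend [12, 29]
    N12 x:[85/2,97/2] y:[99/2,109/2] z:[39,143/3] -> miss, prune
    N29 x:[42,93/2] y:[79/2,89/2] z:[125/3,140/3] -> hit [42,89/2], descend [20, 30]
      N20 x:[42,45] y:[79/2,83/2] z:[130/3,140/3] -> miss, prune
      N30 x:[42,93/2] y:[81/2,89/2] z:[125/3,130/3] -> hit [42,130/3], descend [9, 24]
        N9 x:[42,87/2] y:[83/2,89/2] z:[42,43] -> hit [42,43] leaf, test {P5@t=42}
        N24 x:[44,93/2] y:[81/2,42] z:[125/3,130/3] -> miss, prune
  N27 x:[55/2,43] y:[77/2,54] z:[104/3,46] -> hit [77/2,43], descend [1, 3]
    N1 x:[61/2,43] y:[77/2,54] z:[113/3,46] -> hit [77/2,43], descend [25, 28]
      N25 x:[61/2,69/2] y:[101/2,54] z:[116/3,46] -> miss, prune
      N28 x:[83/2,43] y:[77/2,85/2] z:[113/3,130/3] -> hit [83/2,85/2], descend [10, 26]
        N10 x:[83/2,42] y:[83/2,85/2] z:[113/3,116/3] -> miss, prune
        N26 x:[42,43] y:[77/2,40] z:[124/3,130/3] -> miss, prune
    N3 x:[55/2,43] y:[81/2,107/2] z:[104/3,39] -> miss, prune

Visited [0, 14, 12, 29, 20, 30, 9, 24, 27, 1, 25, 28, 10, 26, 3]. Tests: 15 box, 1 leaf. Nearest: P5.

== RESULT ==
1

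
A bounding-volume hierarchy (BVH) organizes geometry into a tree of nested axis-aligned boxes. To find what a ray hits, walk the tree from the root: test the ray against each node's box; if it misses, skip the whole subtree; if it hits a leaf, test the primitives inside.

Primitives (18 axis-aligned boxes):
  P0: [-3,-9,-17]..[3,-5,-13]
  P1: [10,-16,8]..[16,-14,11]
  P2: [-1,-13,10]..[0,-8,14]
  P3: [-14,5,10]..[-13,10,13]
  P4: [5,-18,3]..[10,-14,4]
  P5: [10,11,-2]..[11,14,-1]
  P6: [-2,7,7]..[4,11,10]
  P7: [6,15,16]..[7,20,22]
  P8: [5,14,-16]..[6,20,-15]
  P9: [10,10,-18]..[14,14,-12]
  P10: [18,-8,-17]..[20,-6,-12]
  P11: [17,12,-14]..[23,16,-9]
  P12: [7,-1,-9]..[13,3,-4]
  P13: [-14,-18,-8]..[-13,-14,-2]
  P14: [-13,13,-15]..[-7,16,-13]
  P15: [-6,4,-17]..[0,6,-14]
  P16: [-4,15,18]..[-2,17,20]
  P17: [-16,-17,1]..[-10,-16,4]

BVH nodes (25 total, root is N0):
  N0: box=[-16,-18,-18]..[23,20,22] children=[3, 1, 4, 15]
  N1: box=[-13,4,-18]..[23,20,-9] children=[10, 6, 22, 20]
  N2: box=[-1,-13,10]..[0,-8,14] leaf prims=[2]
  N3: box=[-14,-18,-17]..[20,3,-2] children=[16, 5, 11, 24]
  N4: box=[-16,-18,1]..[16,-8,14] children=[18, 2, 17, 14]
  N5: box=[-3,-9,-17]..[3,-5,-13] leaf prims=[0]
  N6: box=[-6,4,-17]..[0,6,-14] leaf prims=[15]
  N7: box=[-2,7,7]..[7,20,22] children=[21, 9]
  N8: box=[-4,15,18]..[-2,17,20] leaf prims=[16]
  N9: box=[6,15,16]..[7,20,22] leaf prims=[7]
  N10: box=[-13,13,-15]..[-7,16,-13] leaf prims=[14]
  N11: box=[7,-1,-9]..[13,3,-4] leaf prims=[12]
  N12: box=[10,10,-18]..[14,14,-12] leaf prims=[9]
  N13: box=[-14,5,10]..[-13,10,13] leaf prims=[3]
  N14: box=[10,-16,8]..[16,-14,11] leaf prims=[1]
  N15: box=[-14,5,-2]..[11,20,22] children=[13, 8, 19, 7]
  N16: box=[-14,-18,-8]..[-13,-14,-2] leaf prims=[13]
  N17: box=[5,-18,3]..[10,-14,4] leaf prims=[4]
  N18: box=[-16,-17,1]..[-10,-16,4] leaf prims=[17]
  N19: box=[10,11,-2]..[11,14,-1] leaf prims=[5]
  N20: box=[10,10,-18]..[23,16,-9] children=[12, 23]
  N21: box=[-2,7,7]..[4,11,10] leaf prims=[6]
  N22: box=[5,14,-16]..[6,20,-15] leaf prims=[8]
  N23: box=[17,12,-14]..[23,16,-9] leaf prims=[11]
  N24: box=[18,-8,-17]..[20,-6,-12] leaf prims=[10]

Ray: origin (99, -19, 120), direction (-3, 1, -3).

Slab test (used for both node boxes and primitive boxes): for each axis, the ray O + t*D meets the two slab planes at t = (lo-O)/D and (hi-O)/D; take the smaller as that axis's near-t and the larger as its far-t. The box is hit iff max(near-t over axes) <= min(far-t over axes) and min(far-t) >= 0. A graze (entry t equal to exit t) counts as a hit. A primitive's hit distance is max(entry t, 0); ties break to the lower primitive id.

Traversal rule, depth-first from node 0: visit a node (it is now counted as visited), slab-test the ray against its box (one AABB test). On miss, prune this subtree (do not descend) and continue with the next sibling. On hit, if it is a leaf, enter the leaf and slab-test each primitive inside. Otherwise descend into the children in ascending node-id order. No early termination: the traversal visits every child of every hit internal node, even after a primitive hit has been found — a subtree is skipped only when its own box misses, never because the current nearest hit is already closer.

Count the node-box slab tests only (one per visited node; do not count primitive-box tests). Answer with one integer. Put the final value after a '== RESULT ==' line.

Traverse from the root:
N0 x:[76/3,115/3] y:[1,39] z:[98/3,46] -> hit [98/3,115/3], descend [1, 3, 4, 15]
  N1 x:[76/3,112/3] y:[23,39] z:[43,46] -> miss, prune
  N3 x:[79/3,113/3] y:[1,22] z:[122/3,137/3] -> miss, prune
  N4 x:[83/3,115/3] y:[1,11] z:[106/3,119/3] -> miss, prune
  N15 x:[88/3,113/3] y:[24,39] z:[98/3,122/3] -> hit [98/3,113/3], descend [7, 8, 13, 19]
    N7 x:[92/3,101/3] y:[26,39] z:[98/3,113/3] -> hit [98/3,101/3], descend [9, 21]
      N9 x:[92/3,31] y:[34,39] z:[98/3,104/3] -> miss, prune
      N21 x:[95/3,101/3] y:[26,30] z:[110/3,113/3] -> miss, prune
    N8 x:[101/3,103/3] y:[34,36] z:[100/3,34] -> hit [34,34] leaf, test {P16@t=34}
    N13 x:[112/3,113/3] y:[24,29] z:[107/3,110/3] -> miss, prune
    N19 x:[88/3,89/3] y:[30,33] z:[121/3,122/3] -> miss, prune

order=[0, 1, 3, 4, 15, 7, 9, 21, 8, 13, 19]  |boxes|=11  |leaves|=1  hit=P16

== RESULT ==
11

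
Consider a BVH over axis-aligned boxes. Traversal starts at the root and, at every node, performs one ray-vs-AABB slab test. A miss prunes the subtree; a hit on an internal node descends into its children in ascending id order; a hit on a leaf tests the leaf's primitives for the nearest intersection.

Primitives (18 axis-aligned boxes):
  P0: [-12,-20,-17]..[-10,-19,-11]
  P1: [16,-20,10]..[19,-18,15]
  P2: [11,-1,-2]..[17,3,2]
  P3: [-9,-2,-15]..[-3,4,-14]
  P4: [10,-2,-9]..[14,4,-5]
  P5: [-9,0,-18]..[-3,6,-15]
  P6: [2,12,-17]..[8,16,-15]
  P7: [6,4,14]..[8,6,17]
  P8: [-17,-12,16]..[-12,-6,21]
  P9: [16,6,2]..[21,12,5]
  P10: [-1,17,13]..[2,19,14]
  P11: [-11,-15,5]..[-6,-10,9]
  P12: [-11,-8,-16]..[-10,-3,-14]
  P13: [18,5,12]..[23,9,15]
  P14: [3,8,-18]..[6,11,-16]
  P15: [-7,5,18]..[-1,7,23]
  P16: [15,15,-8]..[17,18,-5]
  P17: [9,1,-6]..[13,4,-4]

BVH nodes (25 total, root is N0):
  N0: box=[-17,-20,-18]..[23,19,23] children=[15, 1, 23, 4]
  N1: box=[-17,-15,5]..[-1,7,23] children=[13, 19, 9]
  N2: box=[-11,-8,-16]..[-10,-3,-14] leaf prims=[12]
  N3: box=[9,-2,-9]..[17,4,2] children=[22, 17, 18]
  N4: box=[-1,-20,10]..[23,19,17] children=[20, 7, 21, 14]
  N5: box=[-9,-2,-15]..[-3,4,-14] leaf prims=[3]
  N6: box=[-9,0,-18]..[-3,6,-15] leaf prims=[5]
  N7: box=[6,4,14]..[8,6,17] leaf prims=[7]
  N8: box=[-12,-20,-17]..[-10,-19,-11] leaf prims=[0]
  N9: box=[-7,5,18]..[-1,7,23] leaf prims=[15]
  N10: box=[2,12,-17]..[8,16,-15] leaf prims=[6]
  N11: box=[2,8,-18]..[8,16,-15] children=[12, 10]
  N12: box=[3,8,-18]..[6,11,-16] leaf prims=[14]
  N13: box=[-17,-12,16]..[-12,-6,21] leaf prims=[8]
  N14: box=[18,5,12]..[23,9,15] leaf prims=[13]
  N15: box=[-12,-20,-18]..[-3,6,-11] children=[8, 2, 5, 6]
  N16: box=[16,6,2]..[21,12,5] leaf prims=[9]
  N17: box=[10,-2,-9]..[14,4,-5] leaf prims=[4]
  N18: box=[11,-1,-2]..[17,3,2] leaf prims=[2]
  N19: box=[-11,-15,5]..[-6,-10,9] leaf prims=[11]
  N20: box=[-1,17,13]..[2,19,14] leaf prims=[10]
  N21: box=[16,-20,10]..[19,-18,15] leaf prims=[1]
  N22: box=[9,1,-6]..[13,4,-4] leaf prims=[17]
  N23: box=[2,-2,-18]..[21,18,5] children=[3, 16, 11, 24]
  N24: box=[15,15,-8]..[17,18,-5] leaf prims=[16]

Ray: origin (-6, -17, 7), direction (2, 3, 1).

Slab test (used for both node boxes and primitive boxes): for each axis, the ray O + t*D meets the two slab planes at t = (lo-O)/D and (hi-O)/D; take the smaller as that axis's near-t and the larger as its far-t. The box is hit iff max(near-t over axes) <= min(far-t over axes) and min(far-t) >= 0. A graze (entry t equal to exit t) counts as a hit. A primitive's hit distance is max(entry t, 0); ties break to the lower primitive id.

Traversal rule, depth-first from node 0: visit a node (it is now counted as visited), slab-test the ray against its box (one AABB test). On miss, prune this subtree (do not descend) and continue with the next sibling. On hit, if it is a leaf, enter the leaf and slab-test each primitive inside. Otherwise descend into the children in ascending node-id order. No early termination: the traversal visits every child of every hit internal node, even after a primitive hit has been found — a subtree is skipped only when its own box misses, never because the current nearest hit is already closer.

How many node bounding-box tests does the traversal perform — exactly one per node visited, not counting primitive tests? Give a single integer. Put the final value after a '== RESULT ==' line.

Trace the traversal:
N0 x:[-11/2,29/2] y:[-1,12] z:[-25,16] -> hit [-1,12], descend [1, 4, 15, 23]
  N1 x:[-11/2,5/2] y:[2/3,8] z:[-2,16] -> hit [2/3,5/2], descend [9, 13, 19]
    N9 x:[-1/2,5/2] y:[22/3,8] z:[11,16] -> miss, prune
    N13 x:[-11/2,-3] y:[5/3,11/3] z:[9,14] -> miss, prune
    N19 x:[-5/2,0] y:[2/3,7/3] z:[-2,2] -> miss, prune
  N4 x:[5/2,29/2] y:[-1,12] z:[3,10] -> hit [3,10], descend [7, 14, 20, 21]
    N7 x:[6,7] y:[7,23/3] z:[7,10] -> hit [7,7] leaf, test {P7@t=7}
    N14 x:[12,29/2] y:[22/3,26/3] z:[5,8] -> miss, prune
    N20 x:[5/2,4] y:[34/3,12] z:[6,7] -> miss, prune
    N21 x:[11,25/2] y:[-1,-1/3] z:[3,8] -> miss, prune
  N15 x:[-3,3/2] y:[-1,23/3] z:[-25,-18] -> miss, prune
  N23 x:[4,27/2] y:[5,35/3] z:[-25,-2] -> miss, prune

Visited [0, 1, 9, 13, 19, 4, 7, 14, 20, 21, 15, 23]. Tests: 12 box, 1 leaf. Nearest: P7.

== RESULT ==
12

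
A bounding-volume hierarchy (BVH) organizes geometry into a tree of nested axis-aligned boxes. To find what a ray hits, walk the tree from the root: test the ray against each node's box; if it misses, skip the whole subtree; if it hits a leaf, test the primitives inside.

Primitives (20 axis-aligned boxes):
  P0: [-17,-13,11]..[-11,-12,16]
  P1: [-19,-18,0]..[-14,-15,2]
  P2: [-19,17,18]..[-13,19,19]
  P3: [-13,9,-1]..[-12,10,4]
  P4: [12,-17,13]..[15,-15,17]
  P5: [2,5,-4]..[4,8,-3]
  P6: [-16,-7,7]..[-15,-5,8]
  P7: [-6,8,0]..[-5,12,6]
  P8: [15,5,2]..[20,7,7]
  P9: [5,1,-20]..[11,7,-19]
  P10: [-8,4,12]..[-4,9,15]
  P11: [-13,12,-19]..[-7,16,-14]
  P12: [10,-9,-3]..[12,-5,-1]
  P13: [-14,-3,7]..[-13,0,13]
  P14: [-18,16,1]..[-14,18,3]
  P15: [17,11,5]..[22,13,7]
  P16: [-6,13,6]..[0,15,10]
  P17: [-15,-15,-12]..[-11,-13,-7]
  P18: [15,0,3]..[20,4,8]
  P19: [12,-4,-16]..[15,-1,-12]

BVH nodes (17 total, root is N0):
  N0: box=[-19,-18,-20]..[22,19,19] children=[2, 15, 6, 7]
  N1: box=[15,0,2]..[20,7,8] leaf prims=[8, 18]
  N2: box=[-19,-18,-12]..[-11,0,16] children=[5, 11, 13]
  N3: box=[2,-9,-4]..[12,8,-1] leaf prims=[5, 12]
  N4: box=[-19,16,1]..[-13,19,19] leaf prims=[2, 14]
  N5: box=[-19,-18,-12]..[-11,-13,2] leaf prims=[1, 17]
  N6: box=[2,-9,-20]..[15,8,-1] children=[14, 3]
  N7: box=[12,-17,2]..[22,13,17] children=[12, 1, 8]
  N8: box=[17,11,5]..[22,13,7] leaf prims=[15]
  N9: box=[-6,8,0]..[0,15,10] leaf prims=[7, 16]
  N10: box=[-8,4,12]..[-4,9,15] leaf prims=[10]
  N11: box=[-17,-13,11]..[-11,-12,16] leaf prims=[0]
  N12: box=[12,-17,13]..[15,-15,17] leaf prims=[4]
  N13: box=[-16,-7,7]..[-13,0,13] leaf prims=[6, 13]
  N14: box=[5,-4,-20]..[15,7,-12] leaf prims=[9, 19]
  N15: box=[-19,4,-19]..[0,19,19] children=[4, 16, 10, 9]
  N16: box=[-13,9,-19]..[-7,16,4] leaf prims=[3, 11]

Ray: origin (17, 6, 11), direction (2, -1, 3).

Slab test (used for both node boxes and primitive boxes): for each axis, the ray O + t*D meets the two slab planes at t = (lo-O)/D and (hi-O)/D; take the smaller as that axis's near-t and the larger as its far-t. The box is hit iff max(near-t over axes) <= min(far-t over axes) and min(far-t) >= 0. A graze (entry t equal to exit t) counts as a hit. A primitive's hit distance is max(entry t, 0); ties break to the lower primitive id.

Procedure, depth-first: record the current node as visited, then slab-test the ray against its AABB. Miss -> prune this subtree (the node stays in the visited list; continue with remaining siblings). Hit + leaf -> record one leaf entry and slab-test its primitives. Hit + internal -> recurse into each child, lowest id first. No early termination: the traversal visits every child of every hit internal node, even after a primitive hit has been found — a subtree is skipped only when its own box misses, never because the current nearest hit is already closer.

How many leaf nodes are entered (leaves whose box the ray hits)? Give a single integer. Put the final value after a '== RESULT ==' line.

Trace the traversal:
N0 x:[-18,5/2] y:[-13,24] z:[-31/3,8/3] -> hit [-31/3,5/2], descend [2, 6, 7, 15]
  N2 x:[-18,-14] y:[6,24] z:[-23/3,5/3] -> miss, prune
  N6 x:[-15/2,-1] y:[-2,15] z:[-31/3,-4] -> miss, prune
  N7 x:[-5/2,5/2] y:[-7,23] z:[-3,2] -> hit [-5/2,2], descend [1, 8, 12]
    N1 x:[-1,3/2] y:[-1,6] z:[-3,-1] -> miss, prune
    N8 x:[0,5/2] y:[-7,-5] z:[-2,-4/3] -> miss, prune
    N12 x:[-5/2,-1] y:[21,23] z:[2/3,2] -> miss, prune
  N15 x:[-18,-17/2] y:[-13,2] z:[-10,8/3] -> miss, prune

Summary -> nodes [0, 2, 6, 7, 1, 8, 12, 15]; box-tests=8; leaf-entries=0; first=miss

== RESULT ==
0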